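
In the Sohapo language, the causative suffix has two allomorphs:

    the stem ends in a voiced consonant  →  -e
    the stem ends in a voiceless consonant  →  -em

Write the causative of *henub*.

Since the final consonant of *henub* is /b/ (voiced), it takes -e, giving *henube*.

henube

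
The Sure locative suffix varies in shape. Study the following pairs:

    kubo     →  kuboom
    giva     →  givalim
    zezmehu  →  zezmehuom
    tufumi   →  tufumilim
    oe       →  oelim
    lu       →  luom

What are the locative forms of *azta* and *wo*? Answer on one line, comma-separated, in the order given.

The alternation tracks the last vowel of the stem — -om when the last vowel of the stem is a rounded vowel (*kubo*, *zezmehu*, *lu*); -lim when the last vowel of the stem is an unrounded vowel (*giva*, *tufumi*, *oe*).
*azta* — last vowel /a/ (an unrounded vowel) → -lim → *aztalim*.
*wo*: last vowel = /o/, a rounded vowel → -om → *woom*.

aztalim, woom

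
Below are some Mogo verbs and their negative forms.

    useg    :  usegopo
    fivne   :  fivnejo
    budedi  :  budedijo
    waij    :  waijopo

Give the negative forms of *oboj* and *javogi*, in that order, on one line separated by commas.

The suffix is conditioned by the final sound: -opo when the stem ends in a consonant (*useg*, *waij*); -jo when the stem ends in a vowel (*fivne*, *budedi*).
Since the final sound of *oboj* is /j/ (a consonant), it takes -opo, giving *obojopo*.
The final sound of *javogi* is /i/, which is a vowel, so the suffix is -jo, giving *javogijo*.

obojopo, javogijo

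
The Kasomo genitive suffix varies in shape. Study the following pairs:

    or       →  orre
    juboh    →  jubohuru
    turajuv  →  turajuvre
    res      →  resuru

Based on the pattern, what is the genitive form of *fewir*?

fewirre

The alternation tracks the final consonant of the stem — -uru when the stem ends in a voiceless consonant (*juboh*, *res*); -re when the stem ends in a voiced consonant (*or*, *turajuv*).
Since the final consonant of *fewir* is /r/ (voiced), it takes -re, giving *fewirre*.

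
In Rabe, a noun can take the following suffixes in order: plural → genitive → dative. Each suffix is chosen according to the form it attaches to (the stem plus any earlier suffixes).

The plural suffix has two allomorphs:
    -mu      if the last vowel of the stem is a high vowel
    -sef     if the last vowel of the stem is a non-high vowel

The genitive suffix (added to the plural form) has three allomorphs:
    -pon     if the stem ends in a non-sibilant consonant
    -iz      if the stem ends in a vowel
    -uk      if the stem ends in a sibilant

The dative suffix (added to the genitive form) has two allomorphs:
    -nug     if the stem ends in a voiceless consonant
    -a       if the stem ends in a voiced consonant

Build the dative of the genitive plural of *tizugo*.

Since the last vowel of *tizugo* is /o/ (a non-high vowel), it takes -sef, giving *tizugosef*.
The final sound of the plural form *tizugosef* is /f/, which is a non-sibilant consonant, so the genitive suffix is -pon, giving *tizugosefpon*.
Since the final consonant of the genitive form *tizugosefpon* is /n/ (voiced), it takes -a, giving *tizugosefpona*.

tizugosefpona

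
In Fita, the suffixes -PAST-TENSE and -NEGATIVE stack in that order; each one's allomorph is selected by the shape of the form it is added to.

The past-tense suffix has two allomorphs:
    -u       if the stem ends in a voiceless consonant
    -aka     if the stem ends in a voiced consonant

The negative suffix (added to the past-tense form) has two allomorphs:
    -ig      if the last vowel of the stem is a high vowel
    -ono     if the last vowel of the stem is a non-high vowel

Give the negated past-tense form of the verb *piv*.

pivakaono

Since the final consonant of *piv* is /v/ (voiced), it takes -aka, giving *pivaka*.
The past-tense form *pivaka*: last vowel = /a/, a non-high vowel → -ono → *pivakaono*.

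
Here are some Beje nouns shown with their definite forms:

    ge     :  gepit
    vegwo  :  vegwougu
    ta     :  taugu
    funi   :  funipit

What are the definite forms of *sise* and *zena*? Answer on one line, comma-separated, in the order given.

sisepit, zenaugu

The suffix is conditioned by the last vowel: -pit when the last vowel of the stem is a front vowel (*ge*, *funi*); -ugu when the last vowel of the stem is a back vowel (*vegwo*, *ta*).
The last vowel of *sise* is /e/, which is a front vowel, so the suffix is -pit, giving *sisepit*.
The last vowel of *zena* is /a/, which is a back vowel, so the suffix is -ugu, giving *zenaugu*.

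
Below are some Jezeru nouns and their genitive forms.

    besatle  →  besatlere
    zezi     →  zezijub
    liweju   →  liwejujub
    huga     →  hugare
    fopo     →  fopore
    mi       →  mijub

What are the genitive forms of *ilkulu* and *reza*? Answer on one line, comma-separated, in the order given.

The suffix is conditioned by the last vowel: -jub when the last vowel of the stem is a high vowel (*zezi*, *liweju*, *mi*); -re when the last vowel of the stem is a non-high vowel (*besatle*, *huga*, *fopo*).
The last vowel of *ilkulu* is /u/, which is a high vowel, so the suffix is -jub, giving *ilkulujub*.
Since the last vowel of *reza* is /a/ (a non-high vowel), it takes -re, giving *rezare*.

ilkulujub, rezare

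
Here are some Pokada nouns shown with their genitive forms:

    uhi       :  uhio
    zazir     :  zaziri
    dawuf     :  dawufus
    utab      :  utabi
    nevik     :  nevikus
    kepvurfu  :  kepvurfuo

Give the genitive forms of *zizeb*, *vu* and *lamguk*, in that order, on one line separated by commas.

The suffix is conditioned by the final sound: -us when the stem ends in a voiceless consonant (*dawuf*, *nevik*); -i when the stem ends in a voiced consonant (*zazir*, *utab*); -o when the stem ends in a vowel (*uhi*, *kepvurfu*).
Since the final sound of *zizeb* is /b/ (a voiced consonant), it takes -i, giving *zizebi*.
Since the final sound of *vu* is /u/ (a vowel), it takes -o, giving *vuo*.
*lamguk*: final sound = /k/, a voiceless consonant → -us → *lamgukus*.

zizebi, vuo, lamgukus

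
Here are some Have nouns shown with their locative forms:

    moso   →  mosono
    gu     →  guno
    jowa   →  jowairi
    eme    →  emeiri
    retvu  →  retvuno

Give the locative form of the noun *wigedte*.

wigedteiri

The suffix is conditioned by the last vowel: -no when the last vowel of the stem is a rounded vowel (*moso*, *gu*, *retvu*); -iri when the last vowel of the stem is an unrounded vowel (*jowa*, *eme*).
Since the last vowel of *wigedte* is /e/ (an unrounded vowel), it takes -iri, giving *wigedteiri*.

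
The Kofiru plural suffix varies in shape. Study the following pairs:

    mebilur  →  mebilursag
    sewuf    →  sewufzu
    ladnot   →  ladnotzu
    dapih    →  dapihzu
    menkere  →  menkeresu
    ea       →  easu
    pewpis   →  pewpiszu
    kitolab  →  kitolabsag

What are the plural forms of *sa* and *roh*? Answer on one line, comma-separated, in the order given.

sasu, rohzu

The alternation tracks the final sound of the stem — -zu when the stem ends in a voiceless consonant (*sewuf*, *ladnot*, *dapih*, *pewpis*); -sag when the stem ends in a voiced consonant (*mebilur*, *kitolab*); -su when the stem ends in a vowel (*menkere*, *ea*).
Since the final sound of *sa* is /a/ (a vowel), it takes -su, giving *sasu*.
The final sound of *roh* is /h/, which is a voiceless consonant, so the suffix is -zu, giving *rohzu*.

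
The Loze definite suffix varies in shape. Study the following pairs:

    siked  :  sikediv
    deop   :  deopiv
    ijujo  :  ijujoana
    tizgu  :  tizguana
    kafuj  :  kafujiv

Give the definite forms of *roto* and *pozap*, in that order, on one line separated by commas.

The suffix is conditioned by the final sound: -iv when the stem ends in a consonant (*siked*, *deop*, *kafuj*); -ana when the stem ends in a vowel (*ijujo*, *tizgu*).
*roto* — final sound /o/ (a vowel) → -ana → *rotoana*.
Since the final sound of *pozap* is /p/ (a consonant), it takes -iv, giving *pozapiv*.

rotoana, pozapiv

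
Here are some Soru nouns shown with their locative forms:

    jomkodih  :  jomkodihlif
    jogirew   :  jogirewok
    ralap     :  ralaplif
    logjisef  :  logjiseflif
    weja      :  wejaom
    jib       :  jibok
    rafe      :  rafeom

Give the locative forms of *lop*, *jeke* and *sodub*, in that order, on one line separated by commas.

loplif, jekeom, sodubok

Looking at the final sound of each stem: -lif when the stem ends in a voiceless consonant (*jomkodih*, *ralap*, *logjisef*); -ok when the stem ends in a voiced consonant (*jogirew*, *jib*); -om when the stem ends in a vowel (*weja*, *rafe*).
Since the final sound of *lop* is /p/ (a voiceless consonant), it takes -lif, giving *loplif*.
*jeke* — final sound /e/ (a vowel) → -om → *jekeom*.
The final sound of *sodub* is /b/, which is a voiced consonant, so the suffix is -ok, giving *sodubok*.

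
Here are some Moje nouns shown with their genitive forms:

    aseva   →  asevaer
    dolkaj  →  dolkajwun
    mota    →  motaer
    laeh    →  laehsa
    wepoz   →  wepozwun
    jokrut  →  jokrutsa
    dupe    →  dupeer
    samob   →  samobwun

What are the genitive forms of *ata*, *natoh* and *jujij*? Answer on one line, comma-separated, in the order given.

ataer, natohsa, jujijwun

The suffix is conditioned by the final sound: -sa when the stem ends in a voiceless consonant (*laeh*, *jokrut*); -wun when the stem ends in a voiced consonant (*dolkaj*, *wepoz*, *samob*); -er when the stem ends in a vowel (*aseva*, *mota*, *dupe*).
*ata* — final sound /a/ (a vowel) → -er → *ataer*.
Since the final sound of *natoh* is /h/ (a voiceless consonant), it takes -sa, giving *natohsa*.
The final sound of *jujij* is /j/, which is a voiced consonant, so the suffix is -wun, giving *jujijwun*.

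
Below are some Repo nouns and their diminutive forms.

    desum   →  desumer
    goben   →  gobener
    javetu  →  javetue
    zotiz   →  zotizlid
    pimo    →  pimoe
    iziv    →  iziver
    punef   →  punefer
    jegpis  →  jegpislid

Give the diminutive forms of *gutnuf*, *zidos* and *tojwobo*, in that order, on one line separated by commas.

gutnufer, zidoslid, tojwoboe

Looking at the final sound of each stem: -lid when the stem ends in a sibilant (*zotiz*, *jegpis*); -er when the stem ends in a non-sibilant consonant (*desum*, *goben*, *iziv*, *punef*); -e when the stem ends in a vowel (*javetu*, *pimo*).
Since the final sound of *gutnuf* is /f/ (a non-sibilant consonant), it takes -er, giving *gutnufer*.
*zidos* — final sound /s/ (a sibilant) → -lid → *zidoslid*.
*tojwobo* — final sound /o/ (a vowel) → -e → *tojwoboe*.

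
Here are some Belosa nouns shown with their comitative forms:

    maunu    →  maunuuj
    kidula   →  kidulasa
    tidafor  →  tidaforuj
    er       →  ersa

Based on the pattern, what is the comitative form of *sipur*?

The suffix is conditioned by the last vowel: -uj when the last vowel of the stem is a rounded vowel (*maunu*, *tidafor*); -sa when the last vowel of the stem is an unrounded vowel (*kidula*, *er*).
Since the last vowel of *sipur* is /u/ (a rounded vowel), it takes -uj, giving *sipuruj*.

sipuruj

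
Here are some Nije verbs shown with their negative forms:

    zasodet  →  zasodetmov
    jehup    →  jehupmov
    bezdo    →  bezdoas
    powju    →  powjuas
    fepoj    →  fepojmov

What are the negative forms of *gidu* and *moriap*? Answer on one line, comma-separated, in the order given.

The pattern is consonant vs. vowel: -mov when the stem ends in a consonant (*zasodet*, *jehup*, *fepoj*); -as when the stem ends in a vowel (*bezdo*, *powju*).
*gidu*: final sound = /u/, a vowel → -as → *giduas*.
Since the final sound of *moriap* is /p/ (a consonant), it takes -mov, giving *moriapmov*.

giduas, moriapmov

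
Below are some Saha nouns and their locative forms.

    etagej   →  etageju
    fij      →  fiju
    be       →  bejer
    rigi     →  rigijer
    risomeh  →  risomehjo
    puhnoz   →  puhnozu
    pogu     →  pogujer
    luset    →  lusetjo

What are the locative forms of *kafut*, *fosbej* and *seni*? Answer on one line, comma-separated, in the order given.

The pattern is voicing of the final sound: -jo when the stem ends in a voiceless consonant (*risomeh*, *luset*); -u when the stem ends in a voiced consonant (*etagej*, *fij*, *puhnoz*); -jer when the stem ends in a vowel (*be*, *rigi*, *pogu*).
*kafut* — final sound /t/ (a voiceless consonant) → -jo → *kafutjo*.
*fosbej*: final sound = /j/, a voiced consonant → -u → *fosbeju*.
The final sound of *seni* is /i/, which is a vowel, so the suffix is -jer, giving *senijer*.

kafutjo, fosbeju, senijer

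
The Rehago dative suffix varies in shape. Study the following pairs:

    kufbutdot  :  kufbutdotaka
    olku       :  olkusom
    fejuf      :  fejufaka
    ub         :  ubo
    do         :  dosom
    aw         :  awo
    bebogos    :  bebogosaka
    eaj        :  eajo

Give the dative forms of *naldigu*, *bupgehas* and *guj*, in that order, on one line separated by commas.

The suffix is conditioned by the final sound: -aka when the stem ends in a voiceless consonant (*kufbutdot*, *fejuf*, *bebogos*); -o when the stem ends in a voiced consonant (*ub*, *aw*, *eaj*); -som when the stem ends in a vowel (*olku*, *do*).
*naldigu*: final sound = /u/, a vowel → -som → *naldigusom*.
Since the final sound of *bupgehas* is /s/ (a voiceless consonant), it takes -aka, giving *bupgehasaka*.
Since the final sound of *guj* is /j/ (a voiced consonant), it takes -o, giving *gujo*.

naldigusom, bupgehasaka, gujo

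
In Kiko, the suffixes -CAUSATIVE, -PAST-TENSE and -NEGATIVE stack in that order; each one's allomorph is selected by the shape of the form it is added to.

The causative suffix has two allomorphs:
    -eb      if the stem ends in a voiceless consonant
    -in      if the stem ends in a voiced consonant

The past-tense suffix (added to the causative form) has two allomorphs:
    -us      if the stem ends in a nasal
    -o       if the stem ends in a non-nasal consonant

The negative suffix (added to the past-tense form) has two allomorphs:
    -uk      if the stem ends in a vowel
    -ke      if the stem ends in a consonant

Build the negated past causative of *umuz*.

umuzinuske

*umuz* — final consonant /z/ (voiced) → -in → *umuzin*.
The causative form *umuzin*: final consonant = /n/, a nasal → -us → *umuzinus*.
The past-tense form *umuzinus*: final sound = /s/, a consonant → -ke → *umuzinuske*.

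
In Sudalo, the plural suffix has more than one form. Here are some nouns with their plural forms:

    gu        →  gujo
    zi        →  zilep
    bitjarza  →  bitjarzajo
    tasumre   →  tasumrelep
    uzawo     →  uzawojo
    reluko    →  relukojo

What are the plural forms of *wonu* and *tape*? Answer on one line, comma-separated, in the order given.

The pattern is front/back vowel harmony: -lep when the last vowel of the stem is a front vowel (*zi*, *tasumre*); -jo when the last vowel of the stem is a back vowel (*gu*, *bitjarza*, *uzawo*, *reluko*).
*wonu*: last vowel = /u/, a back vowel → -jo → *wonujo*.
Since the last vowel of *tape* is /e/ (a front vowel), it takes -lep, giving *tapelep*.

wonujo, tapelep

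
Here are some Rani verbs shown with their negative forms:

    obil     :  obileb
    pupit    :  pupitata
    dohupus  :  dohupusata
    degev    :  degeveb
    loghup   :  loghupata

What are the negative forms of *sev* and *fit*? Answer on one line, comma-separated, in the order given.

seveb, fitata

The suffix is conditioned by the final consonant: -ata when the stem ends in a voiceless consonant (*pupit*, *dohupus*, *loghup*); -eb when the stem ends in a voiced consonant (*obil*, *degev*).
*sev*: final consonant = /v/, voiced → -eb → *seveb*.
The final consonant of *fit* is /t/, which is voiceless, so the suffix is -ata, giving *fitata*.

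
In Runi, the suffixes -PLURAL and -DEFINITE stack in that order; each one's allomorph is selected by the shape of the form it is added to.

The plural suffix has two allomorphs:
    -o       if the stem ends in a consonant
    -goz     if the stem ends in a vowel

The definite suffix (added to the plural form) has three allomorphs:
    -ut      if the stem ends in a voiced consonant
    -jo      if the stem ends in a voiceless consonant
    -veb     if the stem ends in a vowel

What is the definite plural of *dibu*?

dibugozut

Since the final sound of *dibu* is /u/ (a vowel), it takes -goz, giving *dibugoz*.
Since the final sound of the plural form *dibugoz* is /z/ (a voiced consonant), it takes -ut, giving *dibugozut*.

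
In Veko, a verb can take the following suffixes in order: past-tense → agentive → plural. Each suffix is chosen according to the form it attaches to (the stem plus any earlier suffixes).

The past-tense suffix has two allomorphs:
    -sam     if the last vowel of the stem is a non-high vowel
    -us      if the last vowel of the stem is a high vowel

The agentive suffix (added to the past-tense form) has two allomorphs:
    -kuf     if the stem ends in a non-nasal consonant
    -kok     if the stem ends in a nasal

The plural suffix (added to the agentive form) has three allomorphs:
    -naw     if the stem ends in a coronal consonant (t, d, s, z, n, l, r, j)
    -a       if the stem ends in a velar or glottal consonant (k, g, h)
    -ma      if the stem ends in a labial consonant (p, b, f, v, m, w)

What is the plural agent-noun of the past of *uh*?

uhuskufma

The last vowel of *uh* is /u/, which is a high vowel, so the past-tense suffix is -us, giving *uhus*.
The final consonant of the past-tense form *uhus* is /s/, which is non-nasal, so the agentive suffix is -kuf, giving *uhuskuf*.
Since the final consonant of the agentive form *uhuskuf* is /f/ (labial), it takes -ma, giving *uhuskufma*.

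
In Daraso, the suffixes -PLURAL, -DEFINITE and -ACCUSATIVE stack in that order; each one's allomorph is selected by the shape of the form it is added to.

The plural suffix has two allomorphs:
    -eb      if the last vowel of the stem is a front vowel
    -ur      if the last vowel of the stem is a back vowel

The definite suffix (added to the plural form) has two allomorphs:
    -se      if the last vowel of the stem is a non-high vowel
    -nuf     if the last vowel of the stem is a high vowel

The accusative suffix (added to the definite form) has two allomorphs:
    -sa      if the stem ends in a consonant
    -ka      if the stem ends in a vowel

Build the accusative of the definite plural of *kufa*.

The last vowel of *kufa* is /a/, which is a back vowel, so the plural suffix is -ur, giving *kufaur*.
The plural form *kufaur*: last vowel = /u/, a high vowel → -nuf → *kufaurnuf*.
The definite form *kufaurnuf* — final sound /f/ (a consonant) → -sa → *kufaurnufsa*.

kufaurnufsa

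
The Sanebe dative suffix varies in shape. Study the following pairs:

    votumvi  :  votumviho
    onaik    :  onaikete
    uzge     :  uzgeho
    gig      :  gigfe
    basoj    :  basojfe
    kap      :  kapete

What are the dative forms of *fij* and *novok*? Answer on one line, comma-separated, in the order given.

The alternation tracks the final sound of the stem — -ete when the stem ends in a voiceless consonant (*onaik*, *kap*); -fe when the stem ends in a voiced consonant (*gig*, *basoj*); -ho when the stem ends in a vowel (*votumvi*, *uzge*).
*fij*: final sound = /j/, a voiced consonant → -fe → *fijfe*.
The final sound of *novok* is /k/, which is a voiceless consonant, so the suffix is -ete, giving *novokete*.

fijfe, novokete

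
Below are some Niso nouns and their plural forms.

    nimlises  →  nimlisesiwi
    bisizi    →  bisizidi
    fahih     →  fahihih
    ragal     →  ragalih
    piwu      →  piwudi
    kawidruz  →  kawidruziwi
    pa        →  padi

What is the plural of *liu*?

liudi

The pattern is sibilance of the final sound: -iwi when the stem ends in a sibilant (*nimlises*, *kawidruz*); -ih when the stem ends in a non-sibilant consonant (*fahih*, *ragal*); -di when the stem ends in a vowel (*bisizi*, *piwu*, *pa*).
The final sound of *liu* is /u/, which is a vowel, so the suffix is -di, giving *liudi*.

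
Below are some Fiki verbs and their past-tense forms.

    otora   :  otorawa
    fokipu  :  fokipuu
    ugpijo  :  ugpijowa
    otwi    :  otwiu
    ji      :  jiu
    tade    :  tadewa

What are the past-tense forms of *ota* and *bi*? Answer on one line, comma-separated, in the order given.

otawa, biu

The alternation tracks the last vowel of the stem — -u when the last vowel of the stem is a high vowel (*fokipu*, *otwi*, *ji*); -wa when the last vowel of the stem is a non-high vowel (*otora*, *ugpijo*, *tade*).
The last vowel of *ota* is /a/, which is a non-high vowel, so the suffix is -wa, giving *otawa*.
*bi* — last vowel /i/ (a high vowel) → -u → *biu*.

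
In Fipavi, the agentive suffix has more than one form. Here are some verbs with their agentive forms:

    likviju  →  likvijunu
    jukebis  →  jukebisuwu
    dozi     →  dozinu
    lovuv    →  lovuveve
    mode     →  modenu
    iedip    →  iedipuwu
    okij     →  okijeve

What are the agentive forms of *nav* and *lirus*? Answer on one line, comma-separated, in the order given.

The pattern is voicing of the final sound: -uwu when the stem ends in a voiceless consonant (*jukebis*, *iedip*); -eve when the stem ends in a voiced consonant (*lovuv*, *okij*); -nu when the stem ends in a vowel (*likviju*, *dozi*, *mode*).
*nav*: final sound = /v/, a voiced consonant → -eve → *naveve*.
*lirus*: final sound = /s/, a voiceless consonant → -uwu → *lirusuwu*.

naveve, lirusuwu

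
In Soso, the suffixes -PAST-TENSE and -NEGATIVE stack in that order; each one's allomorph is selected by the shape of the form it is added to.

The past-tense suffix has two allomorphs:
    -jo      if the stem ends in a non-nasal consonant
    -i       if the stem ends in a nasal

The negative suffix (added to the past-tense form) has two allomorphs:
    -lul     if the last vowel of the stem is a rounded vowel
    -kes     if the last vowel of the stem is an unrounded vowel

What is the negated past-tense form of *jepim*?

jepimikes

*jepim*: final consonant = /m/, a nasal → -i → *jepimi*.
The last vowel of the past-tense form *jepimi* is /i/, which is an unrounded vowel, so the negative suffix is -kes, giving *jepimikes*.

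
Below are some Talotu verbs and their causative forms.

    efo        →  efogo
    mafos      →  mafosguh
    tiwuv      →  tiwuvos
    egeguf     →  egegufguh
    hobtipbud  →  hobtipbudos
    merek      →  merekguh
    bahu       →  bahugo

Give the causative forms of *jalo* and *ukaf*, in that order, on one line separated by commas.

The suffix is conditioned by the final sound: -guh when the stem ends in a voiceless consonant (*mafos*, *egeguf*, *merek*); -os when the stem ends in a voiced consonant (*tiwuv*, *hobtipbud*); -go when the stem ends in a vowel (*efo*, *bahu*).
Since the final sound of *jalo* is /o/ (a vowel), it takes -go, giving *jalogo*.
*ukaf* — final sound /f/ (a voiceless consonant) → -guh → *ukafguh*.

jalogo, ukafguh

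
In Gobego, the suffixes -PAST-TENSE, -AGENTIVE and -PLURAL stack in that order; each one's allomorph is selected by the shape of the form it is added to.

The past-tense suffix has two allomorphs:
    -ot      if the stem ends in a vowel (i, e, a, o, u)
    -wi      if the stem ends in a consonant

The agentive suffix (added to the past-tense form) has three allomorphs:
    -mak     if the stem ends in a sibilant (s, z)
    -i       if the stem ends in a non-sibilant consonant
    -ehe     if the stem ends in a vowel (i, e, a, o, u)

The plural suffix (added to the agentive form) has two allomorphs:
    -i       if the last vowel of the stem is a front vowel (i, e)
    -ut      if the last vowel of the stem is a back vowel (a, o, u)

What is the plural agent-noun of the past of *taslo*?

taslootii

The final sound of *taslo* is /o/, which is a vowel, so the past-tense suffix is -ot, giving *tasloot*.
Since the final sound of the past-tense form *tasloot* is /t/ (a non-sibilant consonant), it takes -i, giving *taslooti*.
The agentive form *taslooti* — last vowel /i/ (a front vowel) → -i → *taslootii*.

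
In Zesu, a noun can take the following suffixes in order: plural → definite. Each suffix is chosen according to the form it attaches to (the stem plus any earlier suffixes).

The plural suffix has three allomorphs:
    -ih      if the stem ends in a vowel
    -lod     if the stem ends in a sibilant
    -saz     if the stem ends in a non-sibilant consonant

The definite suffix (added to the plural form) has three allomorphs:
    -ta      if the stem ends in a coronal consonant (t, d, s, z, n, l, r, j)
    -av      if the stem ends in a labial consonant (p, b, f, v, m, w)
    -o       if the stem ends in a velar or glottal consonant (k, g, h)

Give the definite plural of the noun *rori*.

roriiho

*rori*: final sound = /i/, a vowel → -ih → *roriih*.
The plural form *roriih* — final consonant /h/ (velar/glottal) → -o → *roriiho*.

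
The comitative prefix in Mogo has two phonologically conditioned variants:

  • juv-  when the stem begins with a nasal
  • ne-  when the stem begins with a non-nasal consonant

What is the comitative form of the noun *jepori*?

nejepori

*jepori*: first consonant = /j/, non-nasal → ne- → *nejepori*.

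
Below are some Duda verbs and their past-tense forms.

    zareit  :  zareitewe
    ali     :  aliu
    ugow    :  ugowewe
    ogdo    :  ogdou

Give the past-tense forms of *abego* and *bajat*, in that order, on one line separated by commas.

abegou, bajatewe

Looking at the final sound of each stem: -ewe when the stem ends in a consonant (*zareit*, *ugow*); -u when the stem ends in a vowel (*ali*, *ogdo*).
*abego*: final sound = /o/, a vowel → -u → *abegou*.
*bajat* — final sound /t/ (a consonant) → -ewe → *bajatewe*.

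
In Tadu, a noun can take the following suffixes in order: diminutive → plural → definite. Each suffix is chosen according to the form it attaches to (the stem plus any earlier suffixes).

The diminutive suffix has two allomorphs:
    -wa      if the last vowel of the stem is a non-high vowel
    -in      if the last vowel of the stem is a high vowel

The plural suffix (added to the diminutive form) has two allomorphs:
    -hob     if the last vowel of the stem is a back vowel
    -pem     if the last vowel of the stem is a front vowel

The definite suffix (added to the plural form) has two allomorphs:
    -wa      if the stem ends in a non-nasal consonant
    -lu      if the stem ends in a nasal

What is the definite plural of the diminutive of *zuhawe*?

Since the last vowel of *zuhawe* is /e/ (a non-high vowel), it takes -wa, giving *zuhawewa*.
The diminutive form *zuhawewa* — last vowel /a/ (a back vowel) → -hob → *zuhawewahob*.
Since the final consonant of the plural form *zuhawewahob* is /b/ (non-nasal), it takes -wa, giving *zuhawewahobwa*.

zuhawewahobwa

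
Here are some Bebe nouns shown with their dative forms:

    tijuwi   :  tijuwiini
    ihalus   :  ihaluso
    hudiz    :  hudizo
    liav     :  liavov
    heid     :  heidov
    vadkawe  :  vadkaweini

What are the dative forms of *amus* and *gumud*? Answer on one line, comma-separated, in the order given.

amuso, gumudov

The alternation tracks the final sound of the stem — -o when the stem ends in a sibilant (*ihalus*, *hudiz*); -ov when the stem ends in a non-sibilant consonant (*liav*, *heid*); -ini when the stem ends in a vowel (*tijuwi*, *vadkawe*).
*amus*: final sound = /s/, a sibilant → -o → *amuso*.
*gumud*: final sound = /d/, a non-sibilant consonant → -ov → *gumudov*.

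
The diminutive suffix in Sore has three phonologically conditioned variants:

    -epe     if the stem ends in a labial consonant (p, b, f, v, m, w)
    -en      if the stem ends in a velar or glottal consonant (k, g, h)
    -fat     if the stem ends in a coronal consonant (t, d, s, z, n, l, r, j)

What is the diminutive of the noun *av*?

Since the final consonant of *av* is /v/ (labial), it takes -epe, giving *avepe*.

avepe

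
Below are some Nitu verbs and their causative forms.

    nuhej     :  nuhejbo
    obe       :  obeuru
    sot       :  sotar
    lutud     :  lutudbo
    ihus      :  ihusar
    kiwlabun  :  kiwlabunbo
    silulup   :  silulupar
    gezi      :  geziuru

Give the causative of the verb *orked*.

The pattern is voicing of the final sound: -ar when the stem ends in a voiceless consonant (*sot*, *ihus*, *silulup*); -bo when the stem ends in a voiced consonant (*nuhej*, *lutud*, *kiwlabun*); -uru when the stem ends in a vowel (*obe*, *gezi*).
*orked* — final sound /d/ (a voiced consonant) → -bo → *orkedbo*.

orkedbo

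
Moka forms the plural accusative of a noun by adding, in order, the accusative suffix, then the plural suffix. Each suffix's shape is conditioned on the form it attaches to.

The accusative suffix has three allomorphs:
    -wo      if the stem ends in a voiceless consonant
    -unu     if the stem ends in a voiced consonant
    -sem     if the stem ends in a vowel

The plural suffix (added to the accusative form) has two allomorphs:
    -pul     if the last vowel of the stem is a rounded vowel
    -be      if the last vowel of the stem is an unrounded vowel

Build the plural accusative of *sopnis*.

Since the final sound of *sopnis* is /s/ (a voiceless consonant), it takes -wo, giving *sopniswo*.
Since the last vowel of the accusative form *sopniswo* is /o/ (a rounded vowel), it takes -pul, giving *sopniswopul*.

sopniswopul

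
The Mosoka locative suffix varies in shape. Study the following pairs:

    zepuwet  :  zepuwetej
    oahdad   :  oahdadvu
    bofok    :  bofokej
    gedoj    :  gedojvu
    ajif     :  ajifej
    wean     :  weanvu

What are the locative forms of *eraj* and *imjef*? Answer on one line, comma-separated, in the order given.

erajvu, imjefej

The suffix is conditioned by the final consonant: -ej when the stem ends in a voiceless consonant (*zepuwet*, *bofok*, *ajif*); -vu when the stem ends in a voiced consonant (*oahdad*, *gedoj*, *wean*).
Since the final consonant of *eraj* is /j/ (voiced), it takes -vu, giving *erajvu*.
The final consonant of *imjef* is /f/, which is voiceless, so the suffix is -ej, giving *imjefej*.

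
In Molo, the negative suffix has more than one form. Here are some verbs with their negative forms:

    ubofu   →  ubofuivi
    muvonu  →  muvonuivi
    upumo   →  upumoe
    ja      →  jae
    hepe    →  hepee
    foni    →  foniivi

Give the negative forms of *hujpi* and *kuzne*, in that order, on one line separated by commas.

The pattern is height harmony: -ivi when the last vowel of the stem is a high vowel (*ubofu*, *muvonu*, *foni*); -e when the last vowel of the stem is a non-high vowel (*upumo*, *ja*, *hepe*).
Since the last vowel of *hujpi* is /i/ (a high vowel), it takes -ivi, giving *hujpiivi*.
The last vowel of *kuzne* is /e/, which is a non-high vowel, so the suffix is -e, giving *kuznee*.

hujpiivi, kuznee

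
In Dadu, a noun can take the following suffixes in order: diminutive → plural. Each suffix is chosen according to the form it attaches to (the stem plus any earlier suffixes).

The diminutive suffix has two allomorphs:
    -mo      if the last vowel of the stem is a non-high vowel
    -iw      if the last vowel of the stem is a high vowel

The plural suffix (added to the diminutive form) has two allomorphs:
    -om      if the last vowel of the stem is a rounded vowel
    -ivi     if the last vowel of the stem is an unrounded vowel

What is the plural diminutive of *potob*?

The last vowel of *potob* is /o/, which is a non-high vowel, so the diminutive suffix is -mo, giving *potobmo*.
The last vowel of the diminutive form *potobmo* is /o/, which is a rounded vowel, so the plural suffix is -om, giving *potobmoom*.

potobmoom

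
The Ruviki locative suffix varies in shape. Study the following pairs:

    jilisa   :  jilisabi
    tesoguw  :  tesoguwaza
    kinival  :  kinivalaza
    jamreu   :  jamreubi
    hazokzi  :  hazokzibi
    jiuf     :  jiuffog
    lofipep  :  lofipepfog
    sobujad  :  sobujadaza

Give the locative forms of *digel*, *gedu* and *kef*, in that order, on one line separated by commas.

The pattern is voicing of the final sound: -fog when the stem ends in a voiceless consonant (*jiuf*, *lofipep*); -aza when the stem ends in a voiced consonant (*tesoguw*, *kinival*, *sobujad*); -bi when the stem ends in a vowel (*jilisa*, *jamreu*, *hazokzi*).
*digel*: final sound = /l/, a voiced consonant → -aza → *digelaza*.
The final sound of *gedu* is /u/, which is a vowel, so the suffix is -bi, giving *gedubi*.
Since the final sound of *kef* is /f/ (a voiceless consonant), it takes -fog, giving *keffog*.

digelaza, gedubi, keffog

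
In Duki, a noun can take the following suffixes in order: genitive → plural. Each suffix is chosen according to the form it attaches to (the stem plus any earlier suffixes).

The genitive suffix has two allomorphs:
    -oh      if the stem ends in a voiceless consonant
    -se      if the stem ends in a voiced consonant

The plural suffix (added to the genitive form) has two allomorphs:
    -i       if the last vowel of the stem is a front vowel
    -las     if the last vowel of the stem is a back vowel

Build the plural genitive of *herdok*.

Since the final consonant of *herdok* is /k/ (voiceless), it takes -oh, giving *herdokoh*.
The genitive form *herdokoh* — last vowel /o/ (a back vowel) → -las → *herdokohlas*.

herdokohlas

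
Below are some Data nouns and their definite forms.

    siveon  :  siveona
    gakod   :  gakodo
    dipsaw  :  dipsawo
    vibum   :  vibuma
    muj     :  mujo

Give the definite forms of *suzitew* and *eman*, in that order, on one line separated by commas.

The alternation tracks the final consonant of the stem — -a when the stem ends in a nasal (*siveon*, *vibum*); -o when the stem ends in a non-nasal consonant (*gakod*, *dipsaw*, *muj*).
The final consonant of *suzitew* is /w/, which is non-nasal, so the suffix is -o, giving *suzitewo*.
The final consonant of *eman* is /n/, which is a nasal, so the suffix is -a, giving *emana*.

suzitewo, emana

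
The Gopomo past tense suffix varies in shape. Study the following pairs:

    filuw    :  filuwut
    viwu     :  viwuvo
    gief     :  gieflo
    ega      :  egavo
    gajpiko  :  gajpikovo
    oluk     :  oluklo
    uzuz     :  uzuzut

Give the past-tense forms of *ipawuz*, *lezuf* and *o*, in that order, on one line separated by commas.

The pattern is voicing of the final sound: -lo when the stem ends in a voiceless consonant (*gief*, *oluk*); -ut when the stem ends in a voiced consonant (*filuw*, *uzuz*); -vo when the stem ends in a vowel (*viwu*, *ega*, *gajpiko*).
Since the final sound of *ipawuz* is /z/ (a voiced consonant), it takes -ut, giving *ipawuzut*.
*lezuf*: final sound = /f/, a voiceless consonant → -lo → *lezuflo*.
*o* — final sound /o/ (a vowel) → -vo → *ovo*.

ipawuzut, lezuflo, ovo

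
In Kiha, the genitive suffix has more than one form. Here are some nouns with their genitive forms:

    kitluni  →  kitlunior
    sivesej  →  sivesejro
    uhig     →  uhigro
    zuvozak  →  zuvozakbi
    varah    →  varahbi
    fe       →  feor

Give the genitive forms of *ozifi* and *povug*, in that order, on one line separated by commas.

Looking at the final sound of each stem: -bi when the stem ends in a voiceless consonant (*zuvozak*, *varah*); -ro when the stem ends in a voiced consonant (*sivesej*, *uhig*); -or when the stem ends in a vowel (*kitluni*, *fe*).
*ozifi* — final sound /i/ (a vowel) → -or → *ozifior*.
*povug* — final sound /g/ (a voiced consonant) → -ro → *povugro*.

ozifior, povugro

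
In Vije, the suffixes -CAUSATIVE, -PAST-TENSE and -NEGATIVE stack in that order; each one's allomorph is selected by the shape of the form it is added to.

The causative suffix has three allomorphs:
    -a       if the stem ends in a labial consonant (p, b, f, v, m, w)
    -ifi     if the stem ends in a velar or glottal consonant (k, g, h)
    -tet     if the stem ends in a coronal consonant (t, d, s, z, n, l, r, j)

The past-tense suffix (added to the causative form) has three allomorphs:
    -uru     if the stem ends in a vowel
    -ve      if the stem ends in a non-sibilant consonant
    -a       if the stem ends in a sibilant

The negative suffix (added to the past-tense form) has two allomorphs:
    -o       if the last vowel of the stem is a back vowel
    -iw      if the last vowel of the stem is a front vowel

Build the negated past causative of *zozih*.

zozihifiuruo

*zozih* — final consonant /h/ (velar/glottal) → -ifi → *zozihifi*.
The final sound of the causative form *zozihifi* is /i/, which is a vowel, so the past-tense suffix is -uru, giving *zozihifiuru*.
The past-tense form *zozihifiuru*: last vowel = /u/, a back vowel → -o → *zozihifiuruo*.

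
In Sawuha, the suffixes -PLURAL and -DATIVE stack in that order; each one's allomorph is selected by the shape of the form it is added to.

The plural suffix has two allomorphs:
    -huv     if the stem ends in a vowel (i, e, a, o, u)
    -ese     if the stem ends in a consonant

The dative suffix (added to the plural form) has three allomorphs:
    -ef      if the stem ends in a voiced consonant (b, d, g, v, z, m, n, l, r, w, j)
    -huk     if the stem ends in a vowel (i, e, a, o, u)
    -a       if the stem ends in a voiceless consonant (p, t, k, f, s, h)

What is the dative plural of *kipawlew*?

*kipawlew* — final sound /w/ (a consonant) → -ese → *kipawlewese*.
Since the final sound of the plural form *kipawlewese* is /e/ (a vowel), it takes -huk, giving *kipawlewesehuk*.

kipawlewesehuk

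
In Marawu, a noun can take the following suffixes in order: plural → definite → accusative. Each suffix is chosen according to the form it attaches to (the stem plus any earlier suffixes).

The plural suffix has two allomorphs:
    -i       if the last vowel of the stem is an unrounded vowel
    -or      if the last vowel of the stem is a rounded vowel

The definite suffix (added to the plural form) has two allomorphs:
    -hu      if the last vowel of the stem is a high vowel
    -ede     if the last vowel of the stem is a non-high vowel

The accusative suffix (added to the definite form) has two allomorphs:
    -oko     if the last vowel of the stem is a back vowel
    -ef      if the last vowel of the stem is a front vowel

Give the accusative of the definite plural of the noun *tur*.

Since the last vowel of *tur* is /u/ (a rounded vowel), it takes -or, giving *turor*.
Since the last vowel of the plural form *turor* is /o/ (a non-high vowel), it takes -ede, giving *turorede*.
Since the last vowel of the definite form *turorede* is /e/ (a front vowel), it takes -ef, giving *turoredeef*.

turoredeef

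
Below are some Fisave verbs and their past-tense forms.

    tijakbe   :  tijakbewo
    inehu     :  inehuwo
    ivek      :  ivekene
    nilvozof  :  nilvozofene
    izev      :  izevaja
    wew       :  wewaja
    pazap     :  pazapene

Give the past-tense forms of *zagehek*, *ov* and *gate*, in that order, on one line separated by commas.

Looking at the final sound of each stem: -ene when the stem ends in a voiceless consonant (*ivek*, *nilvozof*, *pazap*); -aja when the stem ends in a voiced consonant (*izev*, *wew*); -wo when the stem ends in a vowel (*tijakbe*, *inehu*).
*zagehek*: final sound = /k/, a voiceless consonant → -ene → *zagehekene*.
*ov*: final sound = /v/, a voiced consonant → -aja → *ovaja*.
The final sound of *gate* is /e/, which is a vowel, so the suffix is -wo, giving *gatewo*.

zagehekene, ovaja, gatewo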